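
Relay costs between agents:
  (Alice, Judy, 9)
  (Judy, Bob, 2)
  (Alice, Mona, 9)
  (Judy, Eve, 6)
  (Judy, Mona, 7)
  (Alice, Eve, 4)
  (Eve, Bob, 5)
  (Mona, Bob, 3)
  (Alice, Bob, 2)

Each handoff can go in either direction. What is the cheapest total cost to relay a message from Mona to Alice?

Some routes from Mona to Alice:
Mona - Bob - Eve - Alice: 3 + 5 + 4 = 12
Mona - Judy - Bob - Alice: 7 + 2 + 2 = 11
Mona - Alice: 9
Mona - Bob - Alice: 3 + 2 = 5
The minimum is 5.

5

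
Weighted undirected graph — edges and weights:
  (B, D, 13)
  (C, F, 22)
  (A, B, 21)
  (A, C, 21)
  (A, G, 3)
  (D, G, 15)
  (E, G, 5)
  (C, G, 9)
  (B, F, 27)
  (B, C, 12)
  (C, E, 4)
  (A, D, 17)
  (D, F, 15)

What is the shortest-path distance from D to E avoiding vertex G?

A few of the D→E routes:
D -> B -> C -> E: 13 + 12 + 4 = 29
D -> A -> C -> E: 17 + 21 + 4 = 42
D -> F -> C -> E: 15 + 22 + 4 = 41
D -> F -> B -> C -> E: 15 + 27 + 12 + 4 = 58
D -> A -> B -> C -> E: 17 + 21 + 12 + 4 = 54
Best route has total 29.

29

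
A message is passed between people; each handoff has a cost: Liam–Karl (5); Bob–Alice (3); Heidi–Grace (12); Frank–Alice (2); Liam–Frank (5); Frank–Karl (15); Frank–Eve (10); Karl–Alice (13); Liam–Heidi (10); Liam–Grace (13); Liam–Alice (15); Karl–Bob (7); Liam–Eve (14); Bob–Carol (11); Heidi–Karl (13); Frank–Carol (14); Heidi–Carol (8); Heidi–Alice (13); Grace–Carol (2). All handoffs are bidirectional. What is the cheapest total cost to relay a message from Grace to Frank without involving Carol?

18

Checking several routes:
Grace-Heidi-Liam-Frank: 12 + 10 + 5 = 27
Grace-Heidi-Alice-Frank: 12 + 13 + 2 = 27
Grace-Liam-Frank: 13 + 5 = 18
The minimum is 18.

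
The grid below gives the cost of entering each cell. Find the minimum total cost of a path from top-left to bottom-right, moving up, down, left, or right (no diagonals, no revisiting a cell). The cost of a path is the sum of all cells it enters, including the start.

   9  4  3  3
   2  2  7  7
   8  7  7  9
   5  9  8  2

One optimal route is (0,0) (0,1) (0,2) (0,3) (1,3) (2,3) (3,3).
Its cost is 9 + 4 + 3 + 3 + 7 + 9 + 2 = 37.

37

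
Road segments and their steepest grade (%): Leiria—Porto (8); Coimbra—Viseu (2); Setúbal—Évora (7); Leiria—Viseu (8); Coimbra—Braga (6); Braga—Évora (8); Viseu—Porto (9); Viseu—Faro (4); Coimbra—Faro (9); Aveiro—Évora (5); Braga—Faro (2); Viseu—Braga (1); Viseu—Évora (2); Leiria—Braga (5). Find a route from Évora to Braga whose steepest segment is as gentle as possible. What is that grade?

2

Checking several routes:
Évora-Viseu-Coimbra-Braga: max(2, 2, 6) = 6
Évora-Viseu-Braga: max(2, 1) = 2
Évora-Viseu-Faro-Braga: max(2, 4, 2) = 4
Smallest bottleneck: 2%.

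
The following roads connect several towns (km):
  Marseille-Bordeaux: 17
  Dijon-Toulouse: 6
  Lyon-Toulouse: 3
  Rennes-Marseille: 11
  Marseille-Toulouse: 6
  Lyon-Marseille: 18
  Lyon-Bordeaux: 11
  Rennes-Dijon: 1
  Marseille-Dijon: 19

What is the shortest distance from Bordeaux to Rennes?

21

Comparing a few candidate routes:
Bordeaux - Lyon - Toulouse - Dijon - Rennes: 11 + 3 + 6 + 1 = 21
Bordeaux - Marseille - Toulouse - Dijon - Rennes: 17 + 6 + 6 + 1 = 30
Bordeaux - Marseille - Rennes: 17 + 11 = 28
Bordeaux - Lyon - Toulouse - Marseille - Rennes: 11 + 3 + 6 + 11 = 31
Shortest: 21 km.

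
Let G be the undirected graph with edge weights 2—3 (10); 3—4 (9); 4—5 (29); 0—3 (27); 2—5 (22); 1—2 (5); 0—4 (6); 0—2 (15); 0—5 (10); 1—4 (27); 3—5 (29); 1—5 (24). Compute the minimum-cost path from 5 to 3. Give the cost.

Some routes from 5 to 3:
5-3: 29
5-2-3: 22 + 10 = 32
5-0-4-3: 10 + 6 + 9 = 25
Best route has total 25.

25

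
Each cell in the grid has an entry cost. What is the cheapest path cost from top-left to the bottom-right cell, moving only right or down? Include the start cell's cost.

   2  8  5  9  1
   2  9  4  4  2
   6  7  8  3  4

Cheapest: (0,0) -> (1,0) -> (1,1) -> (1,2) -> (1,3) -> (1,4) -> (2,4)
  2 + 2 + 9 + 4 + 4 + 2 + 4 = 27
For comparison, the top-then-right route costs 31.

27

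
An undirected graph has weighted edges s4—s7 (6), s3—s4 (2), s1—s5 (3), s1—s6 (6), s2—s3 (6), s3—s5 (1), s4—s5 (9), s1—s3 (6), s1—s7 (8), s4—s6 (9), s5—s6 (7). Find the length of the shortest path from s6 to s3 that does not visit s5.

A few of the s6→s3 routes:
s6 → s1 → s7 → s4 → s3: 6 + 8 + 6 + 2 = 22
s6 → s1 → s3: 6 + 6 = 12
s6 → s4 → s3: 9 + 2 = 11
Best route has total 11.

11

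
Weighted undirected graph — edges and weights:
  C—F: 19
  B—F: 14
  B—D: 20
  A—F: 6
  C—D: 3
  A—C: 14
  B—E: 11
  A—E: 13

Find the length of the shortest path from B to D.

Paths from B to D:
B→E→A→F→C→D: 11 + 13 + 6 + 19 + 3 = 52
B→D: 20
B→F→C→D: 14 + 19 + 3 = 36
B→E→A→C→D: 11 + 13 + 14 + 3 = 41
B→F→A→C→D: 14 + 6 + 14 + 3 = 37
The minimum is 20.

20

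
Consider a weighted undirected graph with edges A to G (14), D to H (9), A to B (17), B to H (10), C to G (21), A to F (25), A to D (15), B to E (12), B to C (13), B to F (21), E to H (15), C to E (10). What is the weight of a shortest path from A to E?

29

Comparing a few candidate routes:
A → B → E: 17 + 12 = 29
A → D → H → E: 15 + 9 + 15 = 39
A → B → C → E: 17 + 13 + 10 = 40
A → B → H → E: 17 + 10 + 15 = 42
The minimum is 29.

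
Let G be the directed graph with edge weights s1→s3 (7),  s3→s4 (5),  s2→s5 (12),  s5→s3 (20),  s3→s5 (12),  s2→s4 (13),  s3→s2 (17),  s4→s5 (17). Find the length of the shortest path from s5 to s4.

25

Paths from s5 to s4:
s5 -> s3 -> s2 -> s4: 20 + 17 + 13 = 50
s5 -> s3 -> s4: 20 + 5 = 25
The minimum is 25.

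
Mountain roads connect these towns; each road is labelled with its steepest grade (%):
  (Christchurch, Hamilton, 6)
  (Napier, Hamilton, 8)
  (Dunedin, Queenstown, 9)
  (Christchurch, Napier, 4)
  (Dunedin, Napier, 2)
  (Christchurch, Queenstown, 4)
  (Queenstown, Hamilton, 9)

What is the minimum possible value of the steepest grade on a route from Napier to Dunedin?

2

A few of the Napier→Dunedin routes:
Napier-Hamilton-Christchurch-Queenstown-Dunedin: max(8, 6, 4, 9) = 9
Napier-Hamilton-Queenstown-Dunedin: max(8, 9, 9) = 9
Napier-Dunedin: max(2) = 2
Best route has worst link 2%.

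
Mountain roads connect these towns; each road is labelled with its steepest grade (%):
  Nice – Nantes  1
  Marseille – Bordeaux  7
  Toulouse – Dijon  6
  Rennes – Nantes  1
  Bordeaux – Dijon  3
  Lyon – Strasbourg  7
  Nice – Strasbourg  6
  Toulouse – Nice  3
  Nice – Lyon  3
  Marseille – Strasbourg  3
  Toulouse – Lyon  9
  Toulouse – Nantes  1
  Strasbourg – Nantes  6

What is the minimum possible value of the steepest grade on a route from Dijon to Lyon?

A few of the Dijon→Lyon routes:
Dijon -> Toulouse -> Nice -> Lyon: max(6, 3, 3) = 6
Dijon -> Toulouse -> Nantes -> Nice -> Lyon: max(6, 1, 1, 3) = 6
Dijon -> Toulouse -> Nantes -> Strasbourg -> Nice -> Lyon: max(6, 1, 6, 6, 3) = 6
The minimum achievable maximum is 6%.

6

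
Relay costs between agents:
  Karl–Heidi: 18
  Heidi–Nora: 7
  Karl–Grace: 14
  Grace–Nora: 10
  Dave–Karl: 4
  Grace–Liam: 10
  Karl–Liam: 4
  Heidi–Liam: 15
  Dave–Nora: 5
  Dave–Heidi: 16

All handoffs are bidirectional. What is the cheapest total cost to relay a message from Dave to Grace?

15

Some routes from Dave to Grace:
Dave -> Karl -> Grace: 4 + 14 = 18
Dave -> Nora -> Grace: 5 + 10 = 15
Dave -> Heidi -> Nora -> Grace: 16 + 7 + 10 = 33
Dave -> Karl -> Liam -> Grace: 4 + 4 + 10 = 18
The minimum is 15.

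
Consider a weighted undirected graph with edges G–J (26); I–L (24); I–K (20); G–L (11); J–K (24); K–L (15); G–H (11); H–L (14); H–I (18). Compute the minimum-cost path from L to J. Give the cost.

Some routes from L to J:
L -> H -> I -> K -> J: 14 + 18 + 20 + 24 = 76
L -> K -> J: 15 + 24 = 39
L -> I -> K -> J: 24 + 20 + 24 = 68
L -> I -> H -> G -> J: 24 + 18 + 11 + 26 = 79
L -> G -> J: 11 + 26 = 37
L -> H -> G -> J: 14 + 11 + 26 = 51
Shortest: 37.

37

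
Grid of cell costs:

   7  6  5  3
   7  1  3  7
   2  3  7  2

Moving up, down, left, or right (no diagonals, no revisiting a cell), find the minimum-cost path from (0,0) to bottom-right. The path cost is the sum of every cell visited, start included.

26

Best path: (0,0) -> (0,1) -> (1,1) -> (1,2) -> (1,3) -> (2,3)
Cost: 7 + 6 + 1 + 3 + 7 + 2 = 26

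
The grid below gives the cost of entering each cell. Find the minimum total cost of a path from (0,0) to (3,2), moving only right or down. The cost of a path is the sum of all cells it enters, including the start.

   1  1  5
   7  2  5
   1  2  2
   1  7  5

One optimal route is r0c0 -> r0c1 -> r1c1 -> r2c1 -> r2c2 -> r3c2.
Its cost is 1 + 1 + 2 + 2 + 2 + 5 = 13.

13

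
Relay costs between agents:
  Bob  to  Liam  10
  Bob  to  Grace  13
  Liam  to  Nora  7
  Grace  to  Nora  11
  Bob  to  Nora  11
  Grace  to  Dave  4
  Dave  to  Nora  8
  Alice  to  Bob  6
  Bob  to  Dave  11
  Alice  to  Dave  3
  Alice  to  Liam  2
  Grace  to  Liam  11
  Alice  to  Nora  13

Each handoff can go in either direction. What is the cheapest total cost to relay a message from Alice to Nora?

A few of the Alice→Nora routes:
Alice→Bob→Nora: 6 + 11 = 17
Alice→Nora: 13
Alice→Liam→Nora: 2 + 7 = 9
Alice→Dave→Nora: 3 + 8 = 11
The minimum is 9.

9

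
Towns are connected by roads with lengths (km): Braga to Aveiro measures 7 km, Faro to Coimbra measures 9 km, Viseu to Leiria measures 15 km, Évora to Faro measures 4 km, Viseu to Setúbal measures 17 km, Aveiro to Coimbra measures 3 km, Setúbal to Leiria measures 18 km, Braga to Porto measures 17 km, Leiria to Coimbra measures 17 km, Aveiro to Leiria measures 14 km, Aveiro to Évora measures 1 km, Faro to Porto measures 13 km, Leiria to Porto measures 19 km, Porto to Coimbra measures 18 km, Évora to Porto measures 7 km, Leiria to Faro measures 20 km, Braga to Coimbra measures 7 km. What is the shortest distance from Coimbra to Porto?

11

Checking several routes:
Coimbra - Aveiro - Évora - Porto: 3 + 1 + 7 = 11
Coimbra - Faro - Évora - Porto: 9 + 4 + 7 = 20
Coimbra - Braga - Aveiro - Évora - Porto: 7 + 7 + 1 + 7 = 22
Coimbra - Aveiro - Évora - Faro - Porto: 3 + 1 + 4 + 13 = 21
Coimbra - Porto: 18
The minimum is 11 km.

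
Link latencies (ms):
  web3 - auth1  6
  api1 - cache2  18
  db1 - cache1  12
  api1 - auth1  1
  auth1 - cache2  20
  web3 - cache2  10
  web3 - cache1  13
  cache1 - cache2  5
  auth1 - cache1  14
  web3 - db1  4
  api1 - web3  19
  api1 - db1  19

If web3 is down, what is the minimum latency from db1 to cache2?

17

Some routes from db1 to cache2 avoiding web3:
db1 → api1 → auth1 → cache1 → cache2: 19 + 1 + 14 + 5 = 39
db1 → cache1 → cache2: 12 + 5 = 17
db1 → api1 → cache2: 19 + 18 = 37
db1 → api1 → auth1 → cache2: 19 + 1 + 20 = 40
Shortest: 17 ms.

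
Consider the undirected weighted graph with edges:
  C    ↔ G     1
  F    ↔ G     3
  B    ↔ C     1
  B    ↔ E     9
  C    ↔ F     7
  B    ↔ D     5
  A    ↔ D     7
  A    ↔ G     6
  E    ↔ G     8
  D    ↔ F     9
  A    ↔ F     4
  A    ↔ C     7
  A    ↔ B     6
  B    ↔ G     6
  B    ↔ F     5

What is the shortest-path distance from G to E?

A few of the G→E routes:
G → C → B → E: 1 + 1 + 9 = 11
G → B → E: 6 + 9 = 15
G → E: 8
The minimum is 8.

8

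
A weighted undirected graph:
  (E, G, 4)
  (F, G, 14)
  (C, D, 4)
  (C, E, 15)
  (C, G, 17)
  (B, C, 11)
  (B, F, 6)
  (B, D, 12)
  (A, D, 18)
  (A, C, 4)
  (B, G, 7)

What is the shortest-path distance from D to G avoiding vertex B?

Routes from D to G avoiding B:
D -> A -> C -> G: 18 + 4 + 17 = 39
D -> A -> C -> E -> G: 18 + 4 + 15 + 4 = 41
D -> C -> E -> G: 4 + 15 + 4 = 23
D -> C -> G: 4 + 17 = 21
The minimum is 21.

21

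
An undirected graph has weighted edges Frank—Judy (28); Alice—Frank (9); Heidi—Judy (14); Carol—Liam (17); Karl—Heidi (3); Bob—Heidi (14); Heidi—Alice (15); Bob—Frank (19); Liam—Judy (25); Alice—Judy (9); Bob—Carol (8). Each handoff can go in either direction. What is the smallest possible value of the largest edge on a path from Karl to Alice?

A few of the Karl→Alice routes:
Karl-Heidi-Alice: max(3, 15) = 15
Karl-Heidi-Bob-Frank-Alice: max(3, 14, 19, 9) = 19
Karl-Heidi-Judy-Alice: max(3, 14, 9) = 14
Best route has worst link 14.

14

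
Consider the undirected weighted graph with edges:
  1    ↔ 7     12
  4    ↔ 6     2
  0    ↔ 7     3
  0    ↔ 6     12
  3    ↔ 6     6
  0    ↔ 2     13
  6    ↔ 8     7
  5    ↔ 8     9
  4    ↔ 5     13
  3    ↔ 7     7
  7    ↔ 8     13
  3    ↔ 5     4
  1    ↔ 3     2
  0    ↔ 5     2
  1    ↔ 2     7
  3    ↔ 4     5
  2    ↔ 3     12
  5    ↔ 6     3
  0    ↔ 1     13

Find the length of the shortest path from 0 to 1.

A few of the 0→1 routes:
0→5→6→4→3→1: 2 + 3 + 2 + 5 + 2 = 14
0→5→3→1: 2 + 4 + 2 = 8
0→7→1: 3 + 12 = 15
0→1: 13
0→5→6→3→1: 2 + 3 + 6 + 2 = 13
0→7→3→1: 3 + 7 + 2 = 12
The minimum is 8.

8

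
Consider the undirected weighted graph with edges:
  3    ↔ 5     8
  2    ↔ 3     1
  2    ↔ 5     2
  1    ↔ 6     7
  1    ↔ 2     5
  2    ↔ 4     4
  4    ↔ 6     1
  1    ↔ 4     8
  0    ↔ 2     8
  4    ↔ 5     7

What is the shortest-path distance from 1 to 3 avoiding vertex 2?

23

Routes from 1 to 3 avoiding 2:
1→4→5→3: 8 + 7 + 8 = 23
1→6→4→5→3: 7 + 1 + 7 + 8 = 23
Best route has total 23.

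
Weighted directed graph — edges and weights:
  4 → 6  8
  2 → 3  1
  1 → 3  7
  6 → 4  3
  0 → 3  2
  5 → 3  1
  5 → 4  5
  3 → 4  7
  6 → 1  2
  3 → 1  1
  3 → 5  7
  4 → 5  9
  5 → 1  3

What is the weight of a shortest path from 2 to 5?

Paths from 2 to 5:
2 → 3 → 5: 1 + 7 = 8
2 → 3 → 4 → 5: 1 + 7 + 9 = 17
Best route has total 8.

8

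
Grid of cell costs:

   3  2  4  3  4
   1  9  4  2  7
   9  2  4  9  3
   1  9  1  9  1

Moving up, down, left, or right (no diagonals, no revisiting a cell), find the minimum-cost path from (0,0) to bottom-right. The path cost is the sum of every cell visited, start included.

25

Best path: [0,0] → [0,1] → [0,2] → [0,3] → [1,3] → [1,4] → [2,4] → [3,4]
Cost: 3 + 2 + 4 + 3 + 2 + 7 + 3 + 1 = 25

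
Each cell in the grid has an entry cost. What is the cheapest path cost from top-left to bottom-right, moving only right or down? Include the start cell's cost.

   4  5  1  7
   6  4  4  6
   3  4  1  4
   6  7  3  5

23

Path (0,0) -> (0,1) -> (0,2) -> (1,2) -> (2,2) -> (3,2) -> (3,3): 4 + 5 + 1 + 4 + 1 + 3 + 5 = 23.
For comparison, the top-then-right route costs 32.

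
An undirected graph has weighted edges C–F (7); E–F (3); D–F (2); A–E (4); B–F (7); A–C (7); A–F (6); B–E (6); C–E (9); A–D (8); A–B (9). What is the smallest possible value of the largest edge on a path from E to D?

3

Comparing a few candidate routes:
E - A - C - F - D: max(4, 7, 7, 2) = 7
E - B - F - D: max(6, 7, 2) = 7
E - A - F - D: max(4, 6, 2) = 6
E - F - D: max(3, 2) = 3
The minimum achievable maximum is 3.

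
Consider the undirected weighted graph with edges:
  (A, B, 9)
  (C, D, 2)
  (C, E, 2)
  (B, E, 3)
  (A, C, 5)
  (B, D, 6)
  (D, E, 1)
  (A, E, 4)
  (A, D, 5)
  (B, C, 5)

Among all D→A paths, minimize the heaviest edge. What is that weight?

Checking several routes:
D → E → C → A: max(1, 2, 5) = 5
D → E → B → C → A: max(1, 3, 5, 5) = 5
D → C → E → A: max(2, 2, 4) = 4
D → E → A: max(1, 4) = 4
The minimum achievable maximum is 4.

4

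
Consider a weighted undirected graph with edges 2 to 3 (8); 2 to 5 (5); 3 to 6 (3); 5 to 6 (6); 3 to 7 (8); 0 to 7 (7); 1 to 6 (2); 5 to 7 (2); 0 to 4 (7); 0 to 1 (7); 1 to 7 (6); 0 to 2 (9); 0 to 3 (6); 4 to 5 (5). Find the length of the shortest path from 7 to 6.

8

Comparing a few candidate routes:
7 - 0 - 1 - 6: 7 + 7 + 2 = 16
7 - 3 - 6: 8 + 3 = 11
7 - 5 - 6: 2 + 6 = 8
7 - 1 - 6: 6 + 2 = 8
The minimum is 8.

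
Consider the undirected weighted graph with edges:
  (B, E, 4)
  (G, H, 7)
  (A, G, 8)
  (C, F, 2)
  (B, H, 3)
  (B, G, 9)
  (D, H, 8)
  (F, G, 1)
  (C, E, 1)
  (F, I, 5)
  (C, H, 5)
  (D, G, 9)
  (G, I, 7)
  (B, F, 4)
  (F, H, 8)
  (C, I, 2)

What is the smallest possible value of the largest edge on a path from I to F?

Some routes from I to F:
I-F: max(5) = 5
I-C-E-B-F: max(2, 1, 4, 4) = 4
I-C-E-B-H-G-F: max(2, 1, 4, 3, 7, 1) = 7
I-C-F: max(2, 2) = 2
I-C-H-B-F: max(2, 5, 3, 4) = 5
Best route has worst link 2.

2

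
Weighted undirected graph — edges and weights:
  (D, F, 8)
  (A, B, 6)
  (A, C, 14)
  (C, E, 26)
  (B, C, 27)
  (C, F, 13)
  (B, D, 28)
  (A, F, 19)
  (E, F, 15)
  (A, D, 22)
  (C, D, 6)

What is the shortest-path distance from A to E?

Some routes from A to E:
A → C → D → F → E: 14 + 6 + 8 + 15 = 43
A → D → F → E: 22 + 8 + 15 = 45
A → C → E: 14 + 26 = 40
A → F → E: 19 + 15 = 34
A → C → F → E: 14 + 13 + 15 = 42
The minimum is 34.

34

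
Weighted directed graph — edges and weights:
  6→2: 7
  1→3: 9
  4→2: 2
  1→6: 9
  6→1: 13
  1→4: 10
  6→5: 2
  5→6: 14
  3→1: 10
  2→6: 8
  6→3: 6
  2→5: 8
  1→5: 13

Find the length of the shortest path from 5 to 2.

21

Candidate routes:
5 -> 6 -> 2: 14 + 7 = 21
5 -> 6 -> 1 -> 4 -> 2: 14 + 13 + 10 + 2 = 39
5 -> 6 -> 3 -> 1 -> 4 -> 2: 14 + 6 + 10 + 10 + 2 = 42
Shortest: 21.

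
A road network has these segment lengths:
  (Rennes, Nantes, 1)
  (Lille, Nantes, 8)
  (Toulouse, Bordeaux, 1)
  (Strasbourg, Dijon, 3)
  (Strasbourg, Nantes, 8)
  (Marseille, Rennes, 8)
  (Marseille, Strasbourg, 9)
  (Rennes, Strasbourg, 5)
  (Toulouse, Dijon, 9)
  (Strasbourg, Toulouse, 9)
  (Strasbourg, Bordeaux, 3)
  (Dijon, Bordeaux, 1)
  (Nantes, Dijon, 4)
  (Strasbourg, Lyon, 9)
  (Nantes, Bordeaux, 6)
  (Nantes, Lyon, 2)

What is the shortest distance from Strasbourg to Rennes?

5

Comparing a few candidate routes:
Strasbourg - Bordeaux - Dijon - Nantes - Rennes: 3 + 1 + 4 + 1 = 9
Strasbourg - Dijon - Nantes - Rennes: 3 + 4 + 1 = 8
Strasbourg - Bordeaux - Nantes - Rennes: 3 + 6 + 1 = 10
Strasbourg - Rennes: 5
Strasbourg - Nantes - Rennes: 8 + 1 = 9
Best route has total 5.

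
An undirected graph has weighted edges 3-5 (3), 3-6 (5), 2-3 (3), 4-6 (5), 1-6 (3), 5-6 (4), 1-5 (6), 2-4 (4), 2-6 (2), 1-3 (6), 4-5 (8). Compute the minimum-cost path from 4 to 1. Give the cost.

Some routes from 4 to 1:
4 -> 6 -> 1: 5 + 3 = 8
4 -> 2 -> 3 -> 1: 4 + 3 + 6 = 13
4 -> 6 -> 5 -> 1: 5 + 4 + 6 = 15
4 -> 2 -> 3 -> 6 -> 1: 4 + 3 + 5 + 3 = 15
4 -> 5 -> 1: 8 + 6 = 14
4 -> 2 -> 6 -> 1: 4 + 2 + 3 = 9
Best route has total 8.

8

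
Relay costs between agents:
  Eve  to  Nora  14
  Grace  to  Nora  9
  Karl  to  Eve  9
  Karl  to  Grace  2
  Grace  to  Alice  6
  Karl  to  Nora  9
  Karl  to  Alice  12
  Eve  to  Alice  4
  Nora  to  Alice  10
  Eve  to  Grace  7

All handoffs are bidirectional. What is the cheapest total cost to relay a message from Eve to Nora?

A few of the Eve→Nora routes:
Eve - Grace - Karl - Nora: 7 + 2 + 9 = 18
Eve - Alice - Grace - Nora: 4 + 6 + 9 = 19
Eve - Karl - Nora: 9 + 9 = 18
Eve - Alice - Nora: 4 + 10 = 14
Eve - Nora: 14
Eve - Grace - Nora: 7 + 9 = 16
Shortest: 14.

14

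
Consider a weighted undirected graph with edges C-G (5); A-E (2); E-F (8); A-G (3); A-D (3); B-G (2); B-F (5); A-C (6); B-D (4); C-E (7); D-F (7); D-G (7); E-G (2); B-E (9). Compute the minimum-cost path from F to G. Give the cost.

7

Checking several routes:
F→E→G: 8 + 2 = 10
F→D→B→G: 7 + 4 + 2 = 13
F→B→G: 5 + 2 = 7
F→D→A→G: 7 + 3 + 3 = 13
F→E→A→G: 8 + 2 + 3 = 13
Best route has total 7.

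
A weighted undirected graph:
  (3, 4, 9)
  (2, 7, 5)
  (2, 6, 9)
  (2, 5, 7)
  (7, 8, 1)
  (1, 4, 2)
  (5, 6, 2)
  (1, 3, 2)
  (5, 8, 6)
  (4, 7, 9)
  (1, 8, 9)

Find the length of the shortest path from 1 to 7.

Routes from 1 to 7:
1-4-7: 2 + 9 = 11
1-3-4-7: 2 + 9 + 9 = 20
1-8-5-6-2-7: 9 + 6 + 2 + 9 + 5 = 31
1-8-5-2-7: 9 + 6 + 7 + 5 = 27
1-8-7: 9 + 1 = 10
Shortest: 10.

10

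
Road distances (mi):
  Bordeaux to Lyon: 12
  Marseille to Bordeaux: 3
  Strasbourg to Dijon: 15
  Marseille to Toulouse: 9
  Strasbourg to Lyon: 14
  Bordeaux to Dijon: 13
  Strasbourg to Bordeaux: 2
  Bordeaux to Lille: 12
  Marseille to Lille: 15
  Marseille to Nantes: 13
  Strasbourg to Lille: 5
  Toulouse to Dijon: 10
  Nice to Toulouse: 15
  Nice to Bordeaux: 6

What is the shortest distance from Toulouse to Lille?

19

Some routes from Toulouse to Lille:
Toulouse -> Dijon -> Strasbourg -> Lille: 10 + 15 + 5 = 30
Toulouse -> Marseille -> Lille: 9 + 15 = 24
Toulouse -> Nice -> Bordeaux -> Strasbourg -> Lille: 15 + 6 + 2 + 5 = 28
Toulouse -> Marseille -> Bordeaux -> Lille: 9 + 3 + 12 = 24
Toulouse -> Marseille -> Bordeaux -> Strasbourg -> Lille: 9 + 3 + 2 + 5 = 19
Toulouse -> Dijon -> Bordeaux -> Strasbourg -> Lille: 10 + 13 + 2 + 5 = 30
Shortest: 19 mi.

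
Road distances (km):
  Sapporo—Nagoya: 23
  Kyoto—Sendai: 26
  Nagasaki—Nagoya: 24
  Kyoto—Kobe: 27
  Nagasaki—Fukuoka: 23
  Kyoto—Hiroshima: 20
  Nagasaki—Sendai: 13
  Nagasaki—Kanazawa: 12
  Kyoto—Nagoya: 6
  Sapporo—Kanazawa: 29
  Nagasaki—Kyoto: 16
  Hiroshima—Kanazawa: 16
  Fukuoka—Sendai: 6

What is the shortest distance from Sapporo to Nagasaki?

Comparing a few candidate routes:
Sapporo→Nagoya→Nagasaki: 23 + 24 = 47
Sapporo→Nagoya→Kyoto→Hiroshima→Kanazawa→Nagasaki: 23 + 6 + 20 + 16 + 12 = 77
Sapporo→Nagoya→Kyoto→Sendai→Nagasaki: 23 + 6 + 26 + 13 = 68
Sapporo→Nagoya→Kyoto→Nagasaki: 23 + 6 + 16 = 45
Sapporo→Kanazawa→Hiroshima→Kyoto→Nagasaki: 29 + 16 + 20 + 16 = 81
Sapporo→Kanazawa→Nagasaki: 29 + 12 = 41
Shortest: 41 km.

41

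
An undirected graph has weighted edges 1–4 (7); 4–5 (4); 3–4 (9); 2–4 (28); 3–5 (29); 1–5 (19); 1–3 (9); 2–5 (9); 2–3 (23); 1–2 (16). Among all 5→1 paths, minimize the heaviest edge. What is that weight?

A few of the 5→1 routes:
5 → 4 → 1: max(4, 7) = 7
5 → 2 → 1: max(9, 16) = 16
5 → 1: max(19) = 19
5 → 4 → 3 → 1: max(4, 9, 9) = 9
The minimum achievable maximum is 7.

7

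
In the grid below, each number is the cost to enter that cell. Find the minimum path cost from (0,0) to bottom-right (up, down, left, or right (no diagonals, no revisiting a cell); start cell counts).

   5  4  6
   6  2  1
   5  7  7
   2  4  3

22

Cheapest: [0,0] [0,1] [1,1] [1,2] [2,2] [3,2]
  5 + 4 + 2 + 1 + 7 + 3 = 22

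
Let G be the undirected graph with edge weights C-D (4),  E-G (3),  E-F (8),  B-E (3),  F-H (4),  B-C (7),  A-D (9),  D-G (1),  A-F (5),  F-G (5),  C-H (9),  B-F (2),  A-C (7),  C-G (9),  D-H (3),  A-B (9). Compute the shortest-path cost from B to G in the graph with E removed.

Checking several routes:
B -> F -> G: 2 + 5 = 7
B -> F -> A -> D -> G: 2 + 5 + 9 + 1 = 17
B -> C -> G: 7 + 9 = 16
B -> C -> D -> G: 7 + 4 + 1 = 12
B -> F -> H -> D -> G: 2 + 4 + 3 + 1 = 10
B -> A -> D -> G: 9 + 9 + 1 = 19
The minimum is 7.

7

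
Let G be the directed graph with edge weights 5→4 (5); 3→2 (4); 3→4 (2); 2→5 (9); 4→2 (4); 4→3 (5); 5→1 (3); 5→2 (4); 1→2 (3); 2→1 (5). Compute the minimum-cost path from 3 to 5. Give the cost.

Routes from 3 to 5:
3 -> 2 -> 5: 4 + 9 = 13
3 -> 4 -> 2 -> 5: 2 + 4 + 9 = 15
The minimum is 13.

13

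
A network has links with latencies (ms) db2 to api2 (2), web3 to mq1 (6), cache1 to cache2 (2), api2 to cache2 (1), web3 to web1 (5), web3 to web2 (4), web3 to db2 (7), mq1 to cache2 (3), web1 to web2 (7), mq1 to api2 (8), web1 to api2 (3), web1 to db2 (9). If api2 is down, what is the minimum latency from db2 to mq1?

13

Candidate routes:
db2 - web3 - mq1: 7 + 6 = 13
db2 - web1 - web2 - web3 - mq1: 9 + 7 + 4 + 6 = 26
db2 - web1 - web3 - mq1: 9 + 5 + 6 = 20
Best route has total 13 ms.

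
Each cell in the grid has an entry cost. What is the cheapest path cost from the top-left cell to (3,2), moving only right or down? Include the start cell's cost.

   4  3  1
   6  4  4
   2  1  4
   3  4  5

21

Path r0c0 → r0c1 → r0c2 → r1c2 → r2c2 → r3c2: 4 + 3 + 1 + 4 + 4 + 5 = 21.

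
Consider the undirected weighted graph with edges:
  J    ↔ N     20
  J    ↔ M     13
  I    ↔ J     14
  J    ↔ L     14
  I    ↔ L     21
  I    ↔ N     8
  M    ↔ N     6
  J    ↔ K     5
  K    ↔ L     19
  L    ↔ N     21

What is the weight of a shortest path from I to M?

Checking several routes:
I - L - N - M: 21 + 21 + 6 = 48
I - L - J - M: 21 + 14 + 13 = 48
I - N - M: 8 + 6 = 14
I - J - M: 14 + 13 = 27
I - N - J - M: 8 + 20 + 13 = 41
I - J - N - M: 14 + 20 + 6 = 40
The minimum is 14.

14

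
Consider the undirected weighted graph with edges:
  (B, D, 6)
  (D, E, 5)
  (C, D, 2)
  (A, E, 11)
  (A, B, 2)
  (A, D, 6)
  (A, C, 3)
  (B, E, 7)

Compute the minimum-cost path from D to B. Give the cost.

Comparing a few candidate routes:
D→C→A→B: 2 + 3 + 2 = 7
D→C→A→E→B: 2 + 3 + 11 + 7 = 23
D→B: 6
D→E→A→B: 5 + 11 + 2 = 18
D→E→B: 5 + 7 = 12
D→A→B: 6 + 2 = 8
The minimum is 6.

6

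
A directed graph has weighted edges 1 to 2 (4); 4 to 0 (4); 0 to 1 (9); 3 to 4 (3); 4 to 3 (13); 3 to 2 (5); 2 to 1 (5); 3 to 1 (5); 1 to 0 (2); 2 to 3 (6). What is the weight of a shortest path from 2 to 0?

7

Paths from 2 to 0:
2 → 3 → 1 → 0: 6 + 5 + 2 = 13
2 → 1 → 0: 5 + 2 = 7
2 → 3 → 4 → 0: 6 + 3 + 4 = 13
Shortest: 7.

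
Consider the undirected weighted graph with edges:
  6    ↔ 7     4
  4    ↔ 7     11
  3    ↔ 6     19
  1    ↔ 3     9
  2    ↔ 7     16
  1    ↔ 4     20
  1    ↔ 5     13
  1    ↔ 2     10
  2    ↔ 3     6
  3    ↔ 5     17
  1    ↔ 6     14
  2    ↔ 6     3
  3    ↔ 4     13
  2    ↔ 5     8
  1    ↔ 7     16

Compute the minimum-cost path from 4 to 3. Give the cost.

13

Some routes from 4 to 3:
4 → 1 → 3: 20 + 9 = 29
4 → 7 → 6 → 3: 11 + 4 + 19 = 34
4 → 7 → 2 → 3: 11 + 16 + 6 = 33
4 → 7 → 1 → 3: 11 + 16 + 9 = 36
4 → 7 → 6 → 2 → 3: 11 + 4 + 3 + 6 = 24
4 → 3: 13
Shortest: 13.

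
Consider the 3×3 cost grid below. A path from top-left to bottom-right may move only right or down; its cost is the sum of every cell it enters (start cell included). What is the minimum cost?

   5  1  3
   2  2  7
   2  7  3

Take (0,0) (0,1) (1,1) (1,2) (2,2) for a total of 5 + 1 + 2 + 7 + 3 = 18.
(Top row then right column would cost 19.)

18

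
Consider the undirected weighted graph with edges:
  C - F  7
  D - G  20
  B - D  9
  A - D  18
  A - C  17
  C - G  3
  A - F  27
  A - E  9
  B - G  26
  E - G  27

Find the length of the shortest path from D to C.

A few of the D→C routes:
D - G - C: 20 + 3 = 23
D - B - G - C: 9 + 26 + 3 = 38
D - A - C: 18 + 17 = 35
The minimum is 23.

23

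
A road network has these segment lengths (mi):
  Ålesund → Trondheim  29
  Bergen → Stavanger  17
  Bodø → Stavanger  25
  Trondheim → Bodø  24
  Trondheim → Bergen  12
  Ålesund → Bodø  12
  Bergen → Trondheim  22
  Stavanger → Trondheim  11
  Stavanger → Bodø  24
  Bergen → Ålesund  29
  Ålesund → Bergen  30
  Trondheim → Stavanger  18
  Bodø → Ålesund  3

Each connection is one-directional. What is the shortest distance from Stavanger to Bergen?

Paths from Stavanger to Bergen:
Stavanger -> Bodø -> Ålesund -> Trondheim -> Bergen: 24 + 3 + 29 + 12 = 68
Stavanger -> Trondheim -> Bergen: 11 + 12 = 23
Stavanger -> Trondheim -> Bodø -> Ålesund -> Bergen: 11 + 24 + 3 + 30 = 68
Stavanger -> Bodø -> Ålesund -> Bergen: 24 + 3 + 30 = 57
Best route has total 23 mi.

23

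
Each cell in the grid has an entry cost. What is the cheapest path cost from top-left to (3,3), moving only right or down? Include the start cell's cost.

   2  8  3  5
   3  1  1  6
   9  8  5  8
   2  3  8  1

21

Path (0,0) → (1,0) → (1,1) → (1,2) → (2,2) → (2,3) → (3,3): 2 + 3 + 1 + 1 + 5 + 8 + 1 = 21.
(Top row then right column would cost 33.)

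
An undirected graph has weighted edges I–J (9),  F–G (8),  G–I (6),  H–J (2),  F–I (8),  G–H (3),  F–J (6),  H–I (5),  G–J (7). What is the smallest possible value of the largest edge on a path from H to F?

Checking several routes:
H → I → G → J → F: max(5, 6, 7, 6) = 7
H → J → F: max(2, 6) = 6
H → G → J → F: max(3, 7, 6) = 7
Smallest bottleneck: 6.

6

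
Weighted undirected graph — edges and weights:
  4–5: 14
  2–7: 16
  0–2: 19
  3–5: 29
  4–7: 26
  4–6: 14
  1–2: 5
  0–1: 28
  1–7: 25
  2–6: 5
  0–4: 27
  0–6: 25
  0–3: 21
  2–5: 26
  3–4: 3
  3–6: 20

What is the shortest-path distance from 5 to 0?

38

A few of the 5→0 routes:
5 -> 3 -> 0: 29 + 21 = 50
5 -> 4 -> 3 -> 0: 14 + 3 + 21 = 38
5 -> 4 -> 0: 14 + 27 = 41
5 -> 2 -> 0: 26 + 19 = 45
The minimum is 38.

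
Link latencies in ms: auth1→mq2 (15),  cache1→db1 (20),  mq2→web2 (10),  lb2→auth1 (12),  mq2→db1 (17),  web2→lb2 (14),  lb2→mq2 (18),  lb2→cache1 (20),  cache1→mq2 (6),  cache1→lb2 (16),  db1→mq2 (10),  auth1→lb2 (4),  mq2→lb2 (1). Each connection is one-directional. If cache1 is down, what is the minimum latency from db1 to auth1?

Paths from db1 to auth1 avoiding cache1:
db1 -> mq2 -> web2 -> lb2 -> auth1: 10 + 10 + 14 + 12 = 46
db1 -> mq2 -> lb2 -> auth1: 10 + 1 + 12 = 23
The minimum is 23 ms.

23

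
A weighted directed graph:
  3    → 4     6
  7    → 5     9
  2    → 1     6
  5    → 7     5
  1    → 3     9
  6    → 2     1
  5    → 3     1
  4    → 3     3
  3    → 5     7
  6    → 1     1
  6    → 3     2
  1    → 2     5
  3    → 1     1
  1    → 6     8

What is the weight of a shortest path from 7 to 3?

Routes from 7 to 3:
7 - 5 - 3: 9 + 1 = 10
Best route has total 10.

10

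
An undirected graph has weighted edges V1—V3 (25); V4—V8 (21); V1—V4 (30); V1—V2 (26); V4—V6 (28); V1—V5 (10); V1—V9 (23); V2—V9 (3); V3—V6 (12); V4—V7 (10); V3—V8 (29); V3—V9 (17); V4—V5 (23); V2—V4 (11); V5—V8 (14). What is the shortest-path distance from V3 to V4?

31

Checking several routes:
V3 → V8 → V4: 29 + 21 = 50
V3 → V9 → V2 → V4: 17 + 3 + 11 = 31
V3 → V6 → V4: 12 + 28 = 40
Best route has total 31.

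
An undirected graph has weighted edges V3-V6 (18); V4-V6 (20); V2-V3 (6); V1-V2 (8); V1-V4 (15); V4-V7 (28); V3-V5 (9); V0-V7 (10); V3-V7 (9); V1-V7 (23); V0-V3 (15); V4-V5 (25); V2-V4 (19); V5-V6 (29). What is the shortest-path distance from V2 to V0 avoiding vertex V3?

41

A few of the V2→V0 routes:
V2 → V1 → V4 → V7 → V0: 8 + 15 + 28 + 10 = 61
V2 → V4 → V7 → V0: 19 + 28 + 10 = 57
V2 → V1 → V7 → V0: 8 + 23 + 10 = 41
Best route has total 41.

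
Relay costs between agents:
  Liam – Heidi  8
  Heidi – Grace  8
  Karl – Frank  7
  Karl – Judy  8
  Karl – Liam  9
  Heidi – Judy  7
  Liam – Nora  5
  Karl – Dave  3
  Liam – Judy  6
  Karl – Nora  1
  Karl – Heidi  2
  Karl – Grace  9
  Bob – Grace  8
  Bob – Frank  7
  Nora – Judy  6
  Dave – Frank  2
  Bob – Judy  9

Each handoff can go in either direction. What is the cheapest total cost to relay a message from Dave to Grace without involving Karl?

Comparing a few candidate routes:
Dave-Frank-Bob-Grace: 2 + 7 + 8 = 17
Dave-Frank-Bob-Judy-Liam-Heidi-Grace: 2 + 7 + 9 + 6 + 8 + 8 = 40
Dave-Frank-Bob-Judy-Heidi-Grace: 2 + 7 + 9 + 7 + 8 = 33
Best route has total 17.

17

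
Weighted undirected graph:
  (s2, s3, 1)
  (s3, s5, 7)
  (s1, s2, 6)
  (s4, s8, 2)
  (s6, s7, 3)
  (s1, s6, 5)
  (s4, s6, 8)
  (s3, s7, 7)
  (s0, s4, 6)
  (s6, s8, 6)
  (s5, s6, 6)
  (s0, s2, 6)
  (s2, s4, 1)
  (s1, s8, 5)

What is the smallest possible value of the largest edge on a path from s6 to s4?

5

Comparing a few candidate routes:
s6 → s8 → s1 → s2 → s0 → s4: max(6, 5, 6, 6, 6) = 6
s6 → s8 → s4: max(6, 2) = 6
s6 → s1 → s2 → s0 → s4: max(5, 6, 6, 6) = 6
s6 → s8 → s1 → s2 → s4: max(6, 5, 6, 1) = 6
s6 → s1 → s8 → s4: max(5, 5, 2) = 5
Smallest bottleneck: 5.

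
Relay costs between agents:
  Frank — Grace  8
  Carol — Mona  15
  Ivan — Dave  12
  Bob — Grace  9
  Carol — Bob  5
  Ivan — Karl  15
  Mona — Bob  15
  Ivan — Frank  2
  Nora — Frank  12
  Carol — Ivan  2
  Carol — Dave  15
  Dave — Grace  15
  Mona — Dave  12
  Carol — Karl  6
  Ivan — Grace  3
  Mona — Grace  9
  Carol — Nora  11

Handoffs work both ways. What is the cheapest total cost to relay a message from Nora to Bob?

Some routes from Nora to Bob:
Nora - Carol - Bob: 11 + 5 = 16
Nora - Frank - Ivan - Grace - Bob: 12 + 2 + 3 + 9 = 26
Nora - Carol - Ivan - Grace - Bob: 11 + 2 + 3 + 9 = 25
Nora - Frank - Ivan - Carol - Bob: 12 + 2 + 2 + 5 = 21
The minimum is 16.

16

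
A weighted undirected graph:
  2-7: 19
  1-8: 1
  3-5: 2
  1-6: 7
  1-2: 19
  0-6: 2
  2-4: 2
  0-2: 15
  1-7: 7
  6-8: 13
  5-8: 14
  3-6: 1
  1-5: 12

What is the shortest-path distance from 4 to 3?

Comparing a few candidate routes:
4 - 2 - 1 - 8 - 6 - 3: 2 + 19 + 1 + 13 + 1 = 36
4 - 2 - 1 - 5 - 3: 2 + 19 + 12 + 2 = 35
4 - 2 - 0 - 6 - 3: 2 + 15 + 2 + 1 = 20
4 - 2 - 1 - 8 - 5 - 3: 2 + 19 + 1 + 14 + 2 = 38
4 - 2 - 1 - 6 - 3: 2 + 19 + 7 + 1 = 29
4 - 2 - 7 - 1 - 6 - 3: 2 + 19 + 7 + 7 + 1 = 36
The minimum is 20.

20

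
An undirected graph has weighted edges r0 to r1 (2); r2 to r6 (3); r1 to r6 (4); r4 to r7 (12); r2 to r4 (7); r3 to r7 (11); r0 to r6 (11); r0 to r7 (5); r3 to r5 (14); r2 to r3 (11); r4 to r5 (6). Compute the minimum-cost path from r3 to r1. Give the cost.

Comparing a few candidate routes:
r3→r7→r0→r1: 11 + 5 + 2 = 18
r3→r5→r4→r2→r6→r1: 14 + 6 + 7 + 3 + 4 = 34
r3→r2→r6→r1: 11 + 3 + 4 = 18
r3→r7→r0→r6→r1: 11 + 5 + 11 + 4 = 31
r3→r7→r4→r2→r6→r1: 11 + 12 + 7 + 3 + 4 = 37
r3→r2→r6→r0→r1: 11 + 3 + 11 + 2 = 27
Best route has total 18.

18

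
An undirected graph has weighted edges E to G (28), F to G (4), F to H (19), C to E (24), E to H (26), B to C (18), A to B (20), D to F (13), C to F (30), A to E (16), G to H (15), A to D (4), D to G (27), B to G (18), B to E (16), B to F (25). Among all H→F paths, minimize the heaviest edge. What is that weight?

Comparing a few candidate routes:
H -> G -> B -> E -> A -> D -> F: max(15, 18, 16, 16, 4, 13) = 18
H -> G -> B -> C -> E -> A -> D -> F: max(15, 18, 18, 24, 16, 4, 13) = 24
H -> F: max(19) = 19
H -> G -> B -> F: max(15, 18, 25) = 25
H -> G -> B -> A -> D -> F: max(15, 18, 20, 4, 13) = 20
H -> G -> F: max(15, 4) = 15
Smallest bottleneck: 15.

15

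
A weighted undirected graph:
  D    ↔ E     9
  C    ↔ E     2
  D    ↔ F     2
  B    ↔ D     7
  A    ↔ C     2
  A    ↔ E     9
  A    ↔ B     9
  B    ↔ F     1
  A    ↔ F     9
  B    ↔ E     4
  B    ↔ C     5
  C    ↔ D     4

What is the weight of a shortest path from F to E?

5

Comparing a few candidate routes:
F - A - C - E: 9 + 2 + 2 = 13
F - B - E: 1 + 4 = 5
F - B - C - E: 1 + 5 + 2 = 8
F - D - C - E: 2 + 4 + 2 = 8
F - D - E: 2 + 9 = 11
F - D - B - E: 2 + 7 + 4 = 13
Shortest: 5.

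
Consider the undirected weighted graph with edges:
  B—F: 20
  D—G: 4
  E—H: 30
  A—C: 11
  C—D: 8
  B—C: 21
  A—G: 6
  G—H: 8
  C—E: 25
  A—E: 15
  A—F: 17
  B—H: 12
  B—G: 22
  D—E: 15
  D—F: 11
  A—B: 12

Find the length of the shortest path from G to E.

Comparing a few candidate routes:
G-A-E: 6 + 15 = 21
G-D-E: 4 + 15 = 19
G-D-C-E: 4 + 8 + 25 = 37
The minimum is 19.

19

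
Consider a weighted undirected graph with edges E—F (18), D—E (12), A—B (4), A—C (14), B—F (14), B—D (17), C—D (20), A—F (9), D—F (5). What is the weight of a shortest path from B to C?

Checking several routes:
B -> A -> C: 4 + 14 = 18
B -> D -> C: 17 + 20 = 37
B -> F -> A -> C: 14 + 9 + 14 = 37
Best route has total 18.

18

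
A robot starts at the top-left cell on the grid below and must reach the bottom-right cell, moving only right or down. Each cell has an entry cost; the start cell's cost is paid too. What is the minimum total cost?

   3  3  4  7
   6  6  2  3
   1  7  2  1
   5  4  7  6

Cheapest: [0,0] → [0,1] → [0,2] → [1,2] → [2,2] → [2,3] → [3,3]
  3 + 3 + 4 + 2 + 2 + 1 + 6 = 21

21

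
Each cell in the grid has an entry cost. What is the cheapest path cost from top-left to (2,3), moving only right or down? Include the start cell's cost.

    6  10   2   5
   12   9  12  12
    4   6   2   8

38

One optimal route is (0,0)→(1,0)→(2,0)→(2,1)→(2,2)→(2,3).
Its cost is 6 + 12 + 4 + 6 + 2 + 8 = 38.
(Top row then right column would cost 43.)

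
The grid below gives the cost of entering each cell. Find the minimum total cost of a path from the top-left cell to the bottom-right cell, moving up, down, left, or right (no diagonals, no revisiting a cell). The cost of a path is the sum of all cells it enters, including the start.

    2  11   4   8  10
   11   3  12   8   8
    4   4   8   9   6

Best path: [0,0]→[0,1]→[1,1]→[2,1]→[2,2]→[2,3]→[2,4]
Cost: 2 + 11 + 3 + 4 + 8 + 9 + 6 = 43

43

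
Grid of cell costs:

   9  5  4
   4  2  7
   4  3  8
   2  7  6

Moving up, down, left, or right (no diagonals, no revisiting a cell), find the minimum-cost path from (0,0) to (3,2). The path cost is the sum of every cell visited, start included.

One optimal route is r0c0 r1c0 r1c1 r2c1 r3c1 r3c2.
Its cost is 9 + 4 + 2 + 3 + 7 + 6 = 31.

31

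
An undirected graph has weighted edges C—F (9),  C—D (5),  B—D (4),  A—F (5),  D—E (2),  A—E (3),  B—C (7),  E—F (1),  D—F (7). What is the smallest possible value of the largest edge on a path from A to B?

4

Comparing a few candidate routes:
A -> F -> D -> B: max(5, 7, 4) = 7
A -> F -> E -> D -> B: max(5, 1, 2, 4) = 5
A -> E -> D -> B: max(3, 2, 4) = 4
Best route has worst link 4.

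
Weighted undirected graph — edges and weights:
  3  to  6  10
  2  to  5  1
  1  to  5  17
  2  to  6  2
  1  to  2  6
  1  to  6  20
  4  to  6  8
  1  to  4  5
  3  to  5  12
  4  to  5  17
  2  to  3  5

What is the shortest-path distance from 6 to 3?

7

A few of the 6→3 routes:
6 → 2 → 5 → 3: 2 + 1 + 12 = 15
6 → 3: 10
6 → 2 → 3: 2 + 5 = 7
The minimum is 7.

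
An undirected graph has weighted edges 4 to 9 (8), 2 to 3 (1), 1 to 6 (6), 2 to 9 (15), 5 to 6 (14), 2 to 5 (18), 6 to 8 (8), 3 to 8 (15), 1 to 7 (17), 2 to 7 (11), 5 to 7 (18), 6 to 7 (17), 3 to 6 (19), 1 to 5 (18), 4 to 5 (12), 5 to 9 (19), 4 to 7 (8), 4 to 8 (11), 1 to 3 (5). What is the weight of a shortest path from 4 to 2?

Some routes from 4 to 2:
4 -> 5 -> 2: 12 + 18 = 30
4 -> 8 -> 3 -> 2: 11 + 15 + 1 = 27
4 -> 9 -> 2: 8 + 15 = 23
4 -> 8 -> 6 -> 1 -> 3 -> 2: 11 + 8 + 6 + 5 + 1 = 31
4 -> 7 -> 2: 8 + 11 = 19
Best route has total 19.

19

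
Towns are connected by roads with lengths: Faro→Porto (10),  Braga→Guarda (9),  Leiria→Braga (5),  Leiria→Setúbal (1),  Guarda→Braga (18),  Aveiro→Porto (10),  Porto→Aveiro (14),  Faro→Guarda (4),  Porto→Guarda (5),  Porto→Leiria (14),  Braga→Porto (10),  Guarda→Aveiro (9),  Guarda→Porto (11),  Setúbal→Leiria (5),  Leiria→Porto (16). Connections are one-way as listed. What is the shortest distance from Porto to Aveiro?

14

Candidate routes:
Porto -> Leiria -> Braga -> Guarda -> Aveiro: 14 + 5 + 9 + 9 = 37
Porto -> Guarda -> Aveiro: 5 + 9 = 14
Porto -> Aveiro: 14
Best route has total 14.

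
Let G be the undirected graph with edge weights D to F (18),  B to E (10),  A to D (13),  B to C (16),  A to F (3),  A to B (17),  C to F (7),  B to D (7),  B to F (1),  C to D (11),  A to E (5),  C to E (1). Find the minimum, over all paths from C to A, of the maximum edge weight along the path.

5

Some routes from C to A:
C - D - B - E - A: max(11, 7, 10, 5) = 11
C - E - B - F - A: max(1, 10, 1, 3) = 10
C - D - B - F - A: max(11, 7, 1, 3) = 11
C - F - B - E - A: max(7, 1, 10, 5) = 10
C - E - A: max(1, 5) = 5
C - F - A: max(7, 3) = 7
The minimum achievable maximum is 5.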